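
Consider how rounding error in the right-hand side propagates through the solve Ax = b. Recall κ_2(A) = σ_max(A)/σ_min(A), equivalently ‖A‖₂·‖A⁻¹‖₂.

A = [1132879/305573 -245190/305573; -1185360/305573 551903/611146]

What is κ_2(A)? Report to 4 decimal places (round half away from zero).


form AᵀA = [3196781401/111028369 -719230050/111028369; -719230050/111028369 648120649/444113476] with trace 7992413/264196 and determinant 14641/264196
λ_max, λ_min = (7992413/264196 ± √63863193188025/69799526416)/2 = 121/4, 121/66049
κ_2(A) = √(λ_max/λ_min) = √((121/4) / (121/66049)) = 128.5000

128.5000


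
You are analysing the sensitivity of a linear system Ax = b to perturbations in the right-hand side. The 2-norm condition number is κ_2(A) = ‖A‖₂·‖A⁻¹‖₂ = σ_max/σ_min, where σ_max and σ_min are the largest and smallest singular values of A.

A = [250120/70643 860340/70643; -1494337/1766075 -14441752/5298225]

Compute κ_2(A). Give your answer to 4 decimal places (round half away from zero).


AᵀA = [24588371249/1855455625 252860675704/5566366875; 252860675704/5566366875 2600894914384/16699100625]; tr = 4515504409/26718561, det = 11424400/26718561
eigenvalues of AᵀA: λ = (tr ± √(tr²−4·det))/2 = 169, 67600/26718561
κ = σ_max/σ_min = 13/(260/5169) = 258.4500

258.4500


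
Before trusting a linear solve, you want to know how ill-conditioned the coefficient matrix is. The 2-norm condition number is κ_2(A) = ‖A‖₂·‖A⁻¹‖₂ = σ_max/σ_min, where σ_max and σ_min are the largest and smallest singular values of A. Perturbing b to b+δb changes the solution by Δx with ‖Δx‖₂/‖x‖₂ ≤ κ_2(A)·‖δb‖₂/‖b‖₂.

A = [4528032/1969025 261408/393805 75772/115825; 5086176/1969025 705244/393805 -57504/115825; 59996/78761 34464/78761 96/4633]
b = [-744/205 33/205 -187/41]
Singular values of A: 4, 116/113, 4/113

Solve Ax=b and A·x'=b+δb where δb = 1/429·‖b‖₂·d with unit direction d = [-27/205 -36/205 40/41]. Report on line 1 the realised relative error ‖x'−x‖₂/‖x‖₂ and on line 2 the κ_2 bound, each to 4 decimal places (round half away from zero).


0.0034
0.2634

from the listed singular values, σ₁ = 4, σ_n = 4/113
condition number: 4 ÷ (4/113) = 113.0000
worst-case relative error ≤ 113.0000 × 1/429 = 0.2634
solve Ax = b  →  x = [41.0543 -78.5705 -70.1379]
‖b‖ = 5.8310, ‖x‖ = 113.0403
re-solving with b+δb shifts x by Δx of norm 0.3840
realised ‖Δx‖/‖x‖ = 0.0034
so the bound overstates the realised error by a factor of ≈ 77.5450 (computed from the unrounded values)


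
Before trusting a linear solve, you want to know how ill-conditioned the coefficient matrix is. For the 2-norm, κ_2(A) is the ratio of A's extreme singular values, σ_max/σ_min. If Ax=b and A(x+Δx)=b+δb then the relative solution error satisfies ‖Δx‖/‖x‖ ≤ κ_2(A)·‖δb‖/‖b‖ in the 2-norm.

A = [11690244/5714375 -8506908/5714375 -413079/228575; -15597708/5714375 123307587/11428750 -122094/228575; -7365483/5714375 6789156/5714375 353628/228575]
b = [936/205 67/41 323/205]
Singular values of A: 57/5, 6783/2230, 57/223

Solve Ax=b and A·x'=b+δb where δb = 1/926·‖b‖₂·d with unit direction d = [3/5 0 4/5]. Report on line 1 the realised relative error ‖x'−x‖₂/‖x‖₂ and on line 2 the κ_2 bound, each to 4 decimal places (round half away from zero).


0.0014
0.0482

largest singular value 57/5, smallest 57/223
condition number: (57/5) ÷ (57/223) = 44.6000
κ_2(A)·‖δb‖/‖b‖ = 0.0482
solve Ax = b  →  x = [12.5621 3.7553 8.6004]
‖b‖ = 5.0990, ‖x‖ = 15.6804
Δx = A⁻¹·δb where δb = 1/926·5.0990·d; ‖Δx‖ = 0.0215
dividing the unrounded norms, ‖Δx‖/‖x‖ = 0.0014
tightness: 0.0014 against a bound of 0.0482 (unrounded ratio ≈ 0.0285)


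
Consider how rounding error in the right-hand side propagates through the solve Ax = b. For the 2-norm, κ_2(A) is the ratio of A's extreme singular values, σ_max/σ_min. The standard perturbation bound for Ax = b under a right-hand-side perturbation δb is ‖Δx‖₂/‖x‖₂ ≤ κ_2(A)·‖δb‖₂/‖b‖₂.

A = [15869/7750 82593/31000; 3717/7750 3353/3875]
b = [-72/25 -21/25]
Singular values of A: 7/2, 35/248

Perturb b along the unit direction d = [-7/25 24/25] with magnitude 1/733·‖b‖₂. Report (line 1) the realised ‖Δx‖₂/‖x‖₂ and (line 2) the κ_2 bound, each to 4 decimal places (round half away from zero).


0.0338
0.0338

from the listed singular values, σ₁ = 7/2, σ_n = 35/248
κ_2(A) = (7/2) / (35/248) = 24.8000
perturbation bound = 24.8000·1/733 = 0.0338
solve Ax = b  →  x = [-0.5143 -0.6857]
2-norm of b is 3.0000; of x, 0.8571
Δx = A⁻¹·δb where δb = 1/733·3.0000·d; ‖Δx‖ = 0.0290
dividing the unrounded norms, ‖Δx‖/‖x‖ = 0.0338
tightness: 0.0338 against a bound of 0.0338; the bound is attained (ratio 1)


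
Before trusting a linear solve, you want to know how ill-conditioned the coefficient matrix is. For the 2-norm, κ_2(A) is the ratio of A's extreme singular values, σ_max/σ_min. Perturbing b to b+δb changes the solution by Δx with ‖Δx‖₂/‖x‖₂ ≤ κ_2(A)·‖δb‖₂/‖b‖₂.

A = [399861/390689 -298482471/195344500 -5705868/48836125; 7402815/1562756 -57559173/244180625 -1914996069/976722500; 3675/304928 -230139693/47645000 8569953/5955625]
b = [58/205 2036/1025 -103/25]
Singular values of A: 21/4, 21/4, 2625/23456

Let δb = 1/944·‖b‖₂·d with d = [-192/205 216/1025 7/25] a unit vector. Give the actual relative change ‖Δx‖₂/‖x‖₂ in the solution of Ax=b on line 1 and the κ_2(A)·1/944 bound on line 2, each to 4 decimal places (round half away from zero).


σ_max = 21/4, σ_min = 2625/23456
condition number: (21/4) ÷ (2625/23456) = 46.9120
perturbation bound = 46.9120·1/944 = 0.0497
solve Ax = b  →  x = [-3.0851 -1.6191 -8.2723]
‖b‖ = 4.5826, ‖x‖ = 8.9761
re-solving with b+δb shifts x by Δx of norm 0.0434
relative error = 0.0048
so the bound overstates the realised error by a factor of ≈ 10.2834 (computed from the unrounded values)

0.0048
0.0497


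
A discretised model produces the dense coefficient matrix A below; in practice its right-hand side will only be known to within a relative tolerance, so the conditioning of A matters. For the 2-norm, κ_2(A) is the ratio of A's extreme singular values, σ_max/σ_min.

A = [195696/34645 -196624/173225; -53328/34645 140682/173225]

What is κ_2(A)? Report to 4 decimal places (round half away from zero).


12.6750

M = AᵀA = [1645632000/48011041 -367846560/48011041; -367846560/48011041 93523876/48011041]. tr(M)=1034596/28561, det(M)=230400/28561
char-poly roots: 36 and 6400/28561
σ_max=√36=6, σ_min=√(6400/28561)=(80/169) → κ = 12.6750


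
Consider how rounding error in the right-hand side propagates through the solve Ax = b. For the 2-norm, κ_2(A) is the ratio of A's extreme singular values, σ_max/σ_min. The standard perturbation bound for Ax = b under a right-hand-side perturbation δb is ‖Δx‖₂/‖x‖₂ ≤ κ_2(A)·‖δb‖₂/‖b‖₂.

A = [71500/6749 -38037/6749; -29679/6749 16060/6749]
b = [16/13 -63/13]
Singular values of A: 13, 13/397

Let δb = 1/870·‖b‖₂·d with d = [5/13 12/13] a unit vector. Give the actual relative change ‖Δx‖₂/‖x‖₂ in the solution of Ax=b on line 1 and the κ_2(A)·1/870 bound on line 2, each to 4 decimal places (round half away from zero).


0.0014
0.4563

σ_max = 13, σ_min = 13/397
condition number: 13 ÷ (13/397) = 397.0000
perturbation bound = 397.0000·1/870 = 0.4563
solve Ax = b  →  x = [-57.2805 -107.8914]
‖b‖ = 5.0000, ‖x‖ = 122.1541
δb = ε·‖b‖·d = [0.0022 0.0053]; solving A·Δx = δb gives ‖Δx‖ = 0.1755
realised ‖Δx‖/‖x‖ = 0.0014
tightness: 0.0014 against a bound of 0.4563 (unrounded ratio ≈ 0.0031)


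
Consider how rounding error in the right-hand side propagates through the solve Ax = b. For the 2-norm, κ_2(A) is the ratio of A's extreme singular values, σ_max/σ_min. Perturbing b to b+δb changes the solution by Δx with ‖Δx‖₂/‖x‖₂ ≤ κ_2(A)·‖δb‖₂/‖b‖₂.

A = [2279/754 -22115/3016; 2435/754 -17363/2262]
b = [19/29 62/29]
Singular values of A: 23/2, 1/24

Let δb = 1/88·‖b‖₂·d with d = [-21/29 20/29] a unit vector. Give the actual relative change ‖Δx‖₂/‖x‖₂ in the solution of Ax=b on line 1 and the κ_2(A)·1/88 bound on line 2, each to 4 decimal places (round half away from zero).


0.0254
3.1364

σ_max = 23/2, σ_min = 1/24
κ = σ_max/σ_min = (23/2)/(1/24) = 276.0000
κ_2(A)·‖δb‖/‖b‖ = 3.1364
solve Ax = b  →  x = [22.2207 9.0702]
2-norm of b is 2.2361; of x, 24.0006
δb = ε·‖b‖·d = [-0.0184 0.0175]; solving A·Δx = δb gives ‖Δx‖ = 0.6098
relative error = 0.0254
so the bound overstates the realised error by a factor of ≈ 123.4342 (computed from the unrounded values)


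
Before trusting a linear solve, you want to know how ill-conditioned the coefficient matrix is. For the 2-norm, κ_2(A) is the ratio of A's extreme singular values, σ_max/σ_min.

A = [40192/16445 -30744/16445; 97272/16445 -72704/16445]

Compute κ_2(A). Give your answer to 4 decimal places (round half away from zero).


AᵀA = [65545792/1600225 -49158144/1600225; -49158144/1600225 36870208/1600225]; tr = 4096640/64009, det = 4096/64009
char-poly roots: 64 and 64/64009
so κ_2 = √(64 / (64/64009)) = 253.0000

253.0000


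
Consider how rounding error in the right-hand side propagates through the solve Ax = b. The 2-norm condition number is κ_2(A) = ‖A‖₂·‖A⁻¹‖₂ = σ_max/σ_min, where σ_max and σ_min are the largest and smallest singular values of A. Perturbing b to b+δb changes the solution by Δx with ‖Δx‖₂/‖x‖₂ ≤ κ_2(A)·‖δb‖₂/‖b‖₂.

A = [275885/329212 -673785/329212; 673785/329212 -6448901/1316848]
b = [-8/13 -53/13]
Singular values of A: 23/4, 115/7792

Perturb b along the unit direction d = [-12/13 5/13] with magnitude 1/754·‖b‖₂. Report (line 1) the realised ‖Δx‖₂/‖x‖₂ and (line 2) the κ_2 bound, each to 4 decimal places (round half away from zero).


σ_max = 23/4, σ_min = 115/7792
condition number: (23/4) ÷ (115/7792) = 389.6000
κ_2(A)·‖δb‖/‖b‖ = 0.5167
solve Ax = b  →  x = [-62.8120 -25.4181]
‖b‖ = 4.1231, ‖x‖ = 67.7601
δb = ε·‖b‖·d = [-0.0050 0.0021]; solving A·Δx = δb gives ‖Δx‖ = 0.3705
dividing the unrounded norms, ‖Δx‖/‖x‖ = 0.0055
so the bound overstates the realised error by a factor of ≈ 94.4969 (computed from the unrounded values)

0.0055
0.5167


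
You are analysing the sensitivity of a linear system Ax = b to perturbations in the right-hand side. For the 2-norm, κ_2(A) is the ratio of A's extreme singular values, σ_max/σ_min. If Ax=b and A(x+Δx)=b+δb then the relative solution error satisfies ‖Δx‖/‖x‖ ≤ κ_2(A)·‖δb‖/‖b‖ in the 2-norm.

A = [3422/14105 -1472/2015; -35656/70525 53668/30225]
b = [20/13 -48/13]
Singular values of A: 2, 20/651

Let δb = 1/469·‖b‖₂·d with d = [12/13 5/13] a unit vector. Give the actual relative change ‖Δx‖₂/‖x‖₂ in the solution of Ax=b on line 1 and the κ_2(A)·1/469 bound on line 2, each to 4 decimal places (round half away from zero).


0.1388
0.1388

largest singular value 2, smallest 20/651
condition number: 2 ÷ (20/651) = 65.1000
bound on ‖Δx‖/‖x‖: κ·ε = 65.1000·1/469 = 0.1388
solve Ax = b  →  x = [0.5600 -1.9200]
2-norm of b is 4.0000; of x, 2.0000
δb = ε·‖b‖·d = [0.0079 0.0033]; solving A·Δx = δb gives ‖Δx‖ = 0.2776
relative error = 0.1388
realised/bound = 1 exactly: the bound is attained for this b and d


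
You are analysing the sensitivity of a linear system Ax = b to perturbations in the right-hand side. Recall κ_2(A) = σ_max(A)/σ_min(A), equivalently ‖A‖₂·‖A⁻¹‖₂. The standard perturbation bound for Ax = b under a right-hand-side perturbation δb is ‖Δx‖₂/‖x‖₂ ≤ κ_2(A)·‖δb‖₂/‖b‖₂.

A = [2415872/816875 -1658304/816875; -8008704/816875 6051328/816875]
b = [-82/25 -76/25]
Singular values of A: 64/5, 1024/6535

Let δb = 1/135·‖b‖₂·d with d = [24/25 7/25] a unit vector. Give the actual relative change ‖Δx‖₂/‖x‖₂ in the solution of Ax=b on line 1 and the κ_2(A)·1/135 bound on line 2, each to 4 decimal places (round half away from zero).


0.0083
0.6051

largest singular value 64/5, smallest 1024/6535
κ_2(A) = (64/5) / (1024/6535) = 81.6875
worst-case relative error ≤ 81.6875 × 1/135 = 0.6051
solve Ax = b  →  x = [-15.1914 -20.5156]
‖b‖₂ = 4.4721 and ‖x‖₂ = 25.5278
δb = ε·‖b‖·d = [0.0318 0.0093]; solving A·Δx = δb gives ‖Δx‖ = 0.2114
dividing the unrounded norms, ‖Δx‖/‖x‖ = 0.0083
realised/bound (from unrounded values) ≈ 0.0137


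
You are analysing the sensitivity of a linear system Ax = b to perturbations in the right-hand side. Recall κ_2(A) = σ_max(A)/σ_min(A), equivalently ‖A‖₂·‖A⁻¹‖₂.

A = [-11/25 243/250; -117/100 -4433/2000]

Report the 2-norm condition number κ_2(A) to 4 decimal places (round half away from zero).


3.2000

AᵀA = [25/16 693/320; 693/320 37489/6400]; tr = 47489/6400, det = 28561/6400
λ_max, λ_min = (47489/6400 ± √1524043521/40960000)/2 = 169/25, 169/256
κ_2(A) = √(λ_max/λ_min) = √((169/25) / (169/256)) = 3.2000


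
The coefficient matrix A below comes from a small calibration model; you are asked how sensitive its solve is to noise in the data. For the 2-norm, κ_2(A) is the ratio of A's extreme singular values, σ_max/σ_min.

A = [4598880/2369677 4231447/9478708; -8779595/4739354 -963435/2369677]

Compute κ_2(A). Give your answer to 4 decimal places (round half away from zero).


199.3000

AᵀA = [192247416625/26708057476 21627262305/13354028738; 21627262305/13354028738 38949412249/106832229904]; tr = 480630029/63552784, det = 366025/254211136
λ_max, λ_min = (480630029/63552784 ± √230981962868777241/4038956354150656)/2 = 121/16, 3025/15888196
σ_max=√(121/16)=(11/4), σ_min=√(3025/15888196)=(55/3986) → κ = 199.3000


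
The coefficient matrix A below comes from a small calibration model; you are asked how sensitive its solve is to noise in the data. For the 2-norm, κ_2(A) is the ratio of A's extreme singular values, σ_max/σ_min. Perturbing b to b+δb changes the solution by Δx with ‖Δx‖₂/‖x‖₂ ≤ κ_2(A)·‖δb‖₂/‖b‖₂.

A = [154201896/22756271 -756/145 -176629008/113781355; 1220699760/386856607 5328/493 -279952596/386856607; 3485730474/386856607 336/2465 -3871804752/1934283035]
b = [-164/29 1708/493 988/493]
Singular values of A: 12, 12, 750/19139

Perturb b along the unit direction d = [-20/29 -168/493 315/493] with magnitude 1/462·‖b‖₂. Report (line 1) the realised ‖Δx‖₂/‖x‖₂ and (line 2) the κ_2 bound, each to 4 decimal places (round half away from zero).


σ_max = 12, σ_min = 750/19139
κ = σ_max/σ_min = 12/(750/19139) = 306.2240
worst-case relative error ≤ 306.2240 × 1/462 = 0.6628
solve Ax = b  →  x = [22.3416 0.4667 99.5997]
‖b‖₂ = 6.9282 and ‖x‖₂ = 102.0758
re-solving with b+δb shifts x by Δx of norm 0.3827
dividing the unrounded norms, ‖Δx‖/‖x‖ = 0.0037
realised/bound (from unrounded values) ≈ 0.0057

0.0037
0.6628


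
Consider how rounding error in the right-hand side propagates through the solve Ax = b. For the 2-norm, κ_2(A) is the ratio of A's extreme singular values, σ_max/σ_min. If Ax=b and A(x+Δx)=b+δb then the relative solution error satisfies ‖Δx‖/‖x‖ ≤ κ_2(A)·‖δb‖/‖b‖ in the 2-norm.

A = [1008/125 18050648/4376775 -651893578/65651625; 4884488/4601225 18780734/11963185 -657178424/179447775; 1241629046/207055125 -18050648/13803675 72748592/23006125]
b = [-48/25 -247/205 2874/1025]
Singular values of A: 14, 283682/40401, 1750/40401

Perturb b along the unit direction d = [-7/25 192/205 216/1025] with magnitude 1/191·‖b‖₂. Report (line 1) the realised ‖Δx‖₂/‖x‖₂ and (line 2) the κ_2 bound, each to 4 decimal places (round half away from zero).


largest singular value 14, smallest 1750/40401
condition number: 14 ÷ (1750/40401) = 323.2080
perturbation bound = 323.2080·1/191 = 1.6922
solve Ax = b  →  x = [0.2561 -0.1426 0.3421]
‖b‖ = 3.6056, ‖x‖ = 0.4505
with δb = [-0.0053 0.0177 0.0040], A·Δx = δb → ‖Δx‖ = 0.4358
relative error = 0.9674
tightness: 0.9674 against a bound of 1.6922 (unrounded ratio ≈ 0.5717)

0.9674
1.6922


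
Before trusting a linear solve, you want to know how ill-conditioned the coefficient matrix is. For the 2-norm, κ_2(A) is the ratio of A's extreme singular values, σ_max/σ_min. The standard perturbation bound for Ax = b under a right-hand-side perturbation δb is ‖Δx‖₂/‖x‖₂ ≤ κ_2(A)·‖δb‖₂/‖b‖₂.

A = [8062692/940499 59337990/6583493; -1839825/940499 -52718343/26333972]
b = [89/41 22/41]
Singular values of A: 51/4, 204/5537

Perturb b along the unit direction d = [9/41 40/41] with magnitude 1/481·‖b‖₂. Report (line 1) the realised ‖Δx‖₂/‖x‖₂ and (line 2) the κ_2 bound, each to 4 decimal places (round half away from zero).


σ_max = 51/4, σ_min = 204/5537
condition number: (51/4) ÷ (204/5537) = 346.0625
worst-case relative error ≤ 346.0625 × 1/481 = 0.7195
solve Ax = b  →  x = [-19.5465 18.8323]
‖b‖ = 2.2361, ‖x‖ = 27.1426
re-solving with b+δb shifts x by Δx of norm 0.1262
dividing the unrounded norms, ‖Δx‖/‖x‖ = 0.0046
realised/bound (from unrounded values) ≈ 0.0065

0.0046
0.7195


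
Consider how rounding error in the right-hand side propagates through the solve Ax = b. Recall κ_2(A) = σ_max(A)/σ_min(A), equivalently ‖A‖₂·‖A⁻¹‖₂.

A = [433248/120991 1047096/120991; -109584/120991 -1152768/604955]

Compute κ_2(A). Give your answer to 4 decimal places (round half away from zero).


M = AᵀA = [118805760/8708401 1424500992/43542005; 1424500992/43542005 17096445504/217710025]. tr(M)=118737216/1288225, det(M)=1327104/1288225
solving λ² − 118737216/1288225·λ + 1327104/1288225 = 0 gives λ = 2304/25, 576/51529
σ_max=√(2304/25)=(48/5), σ_min=√(576/51529)=(24/227) → κ = 90.8000

90.8000


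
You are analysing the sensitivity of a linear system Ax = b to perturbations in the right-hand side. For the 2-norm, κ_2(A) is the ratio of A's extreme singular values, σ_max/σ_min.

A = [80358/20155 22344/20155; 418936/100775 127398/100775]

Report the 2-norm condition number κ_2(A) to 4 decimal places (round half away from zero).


AᵀA = [400645156/12075625 116836608/12075625; 116836608/12075625 34139844/12075625]; tr = 695656/19321, det = 3600/19321
solving λ² − 695656/19321·λ + 3600/19321 = 0 gives λ = 36, 100/19321
σ_max=√36=6, σ_min=√(100/19321)=(10/139) → κ = 83.4000

83.4000


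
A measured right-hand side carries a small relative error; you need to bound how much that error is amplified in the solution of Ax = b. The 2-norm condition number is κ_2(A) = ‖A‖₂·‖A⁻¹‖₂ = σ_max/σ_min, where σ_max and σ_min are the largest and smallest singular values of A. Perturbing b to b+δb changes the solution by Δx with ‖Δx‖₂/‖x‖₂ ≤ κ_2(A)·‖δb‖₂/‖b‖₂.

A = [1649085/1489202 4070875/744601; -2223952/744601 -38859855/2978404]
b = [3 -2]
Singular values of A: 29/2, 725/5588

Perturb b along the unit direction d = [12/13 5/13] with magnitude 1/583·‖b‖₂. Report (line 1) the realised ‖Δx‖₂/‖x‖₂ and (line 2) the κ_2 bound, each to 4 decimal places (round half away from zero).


0.0031
0.1917

σ_max = 29/2, σ_min = 725/5588
condition number: (29/2) ÷ (725/5588) = 111.7600
perturbation bound = 111.7600·1/583 = 0.1917
solve Ax = b  →  x = [-14.9938 3.5857]
2-norm of b is 3.6056; of x, 15.4166
Δx = A⁻¹·δb where δb = 1/583·3.6056·d; ‖Δx‖ = 0.0477
relative error = 0.0031
realised/bound (from unrounded values) ≈ 0.0161


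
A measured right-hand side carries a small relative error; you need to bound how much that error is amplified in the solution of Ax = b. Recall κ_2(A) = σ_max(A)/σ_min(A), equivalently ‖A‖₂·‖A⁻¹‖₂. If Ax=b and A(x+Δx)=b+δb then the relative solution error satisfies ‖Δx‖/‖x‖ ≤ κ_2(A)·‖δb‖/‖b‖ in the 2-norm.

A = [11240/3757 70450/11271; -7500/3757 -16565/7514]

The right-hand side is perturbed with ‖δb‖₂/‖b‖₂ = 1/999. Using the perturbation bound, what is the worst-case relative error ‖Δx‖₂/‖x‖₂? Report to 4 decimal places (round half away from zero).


form AᵀA = [1080400/83521 5788250/250563; 5788250/250563 132085225/3006756] with trace 591625/10404 and determinant 10000/289
λ_max, λ_min = (591625/10404 ± √335038380625/108243216)/2 = 225/4, 1600/2601
so κ_2 = √((225/4) / (1600/2601)) = 9.5625
perturbation bound = 9.5625·1/999 = 0.0096

0.0096


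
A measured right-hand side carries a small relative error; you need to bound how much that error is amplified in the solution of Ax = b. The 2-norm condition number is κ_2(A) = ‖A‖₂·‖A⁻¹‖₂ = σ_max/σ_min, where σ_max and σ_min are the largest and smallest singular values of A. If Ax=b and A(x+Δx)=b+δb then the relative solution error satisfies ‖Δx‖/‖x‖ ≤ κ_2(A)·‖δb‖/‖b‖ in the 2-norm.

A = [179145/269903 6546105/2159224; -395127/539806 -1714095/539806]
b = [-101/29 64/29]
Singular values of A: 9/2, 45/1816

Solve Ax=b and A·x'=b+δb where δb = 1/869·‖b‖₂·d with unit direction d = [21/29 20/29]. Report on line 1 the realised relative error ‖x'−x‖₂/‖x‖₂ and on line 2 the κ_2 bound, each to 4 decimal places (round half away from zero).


σ_max = 9/2, σ_min = 45/1816
condition number: (9/2) ÷ (45/1816) = 181.6000
bound on ‖Δx‖/‖x‖: κ·ε = 181.6000·1/869 = 0.2090
solve Ax = b  →  x = [39.1762 -9.7257]
‖b‖₂ = 4.1231 and ‖x‖₂ = 40.3653
re-solving with b+δb shifts x by Δx of norm 0.1915
relative error = 0.0047
so the bound overstates the realised error by a factor of ≈ 44.0552 (computed from the unrounded values)

0.0047
0.2090


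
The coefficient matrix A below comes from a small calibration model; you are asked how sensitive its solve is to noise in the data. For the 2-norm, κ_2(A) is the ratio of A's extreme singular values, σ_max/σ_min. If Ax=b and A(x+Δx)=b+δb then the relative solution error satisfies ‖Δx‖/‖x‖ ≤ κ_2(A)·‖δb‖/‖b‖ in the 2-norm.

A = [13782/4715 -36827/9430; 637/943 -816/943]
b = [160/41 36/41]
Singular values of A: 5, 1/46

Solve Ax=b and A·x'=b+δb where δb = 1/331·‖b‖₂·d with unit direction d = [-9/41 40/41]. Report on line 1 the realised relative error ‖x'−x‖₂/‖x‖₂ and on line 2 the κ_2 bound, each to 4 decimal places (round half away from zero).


0.6949
0.6949

σ_max = 5, σ_min = 1/46
κ = σ_max/σ_min = 5/(1/46) = 230.0000
κ_2(A)·‖δb‖/‖b‖ = 0.6949
solve Ax = b  →  x = [0.4800 -0.6400]
‖b‖ = 4.0000, ‖x‖ = 0.8000
δb = ε·‖b‖·d = [-0.0027 0.0118]; solving A·Δx = δb gives ‖Δx‖ = 0.5559
realised ‖Δx‖/‖x‖ = 0.6949
realised/bound = 1 exactly: the bound is attained for this b and d


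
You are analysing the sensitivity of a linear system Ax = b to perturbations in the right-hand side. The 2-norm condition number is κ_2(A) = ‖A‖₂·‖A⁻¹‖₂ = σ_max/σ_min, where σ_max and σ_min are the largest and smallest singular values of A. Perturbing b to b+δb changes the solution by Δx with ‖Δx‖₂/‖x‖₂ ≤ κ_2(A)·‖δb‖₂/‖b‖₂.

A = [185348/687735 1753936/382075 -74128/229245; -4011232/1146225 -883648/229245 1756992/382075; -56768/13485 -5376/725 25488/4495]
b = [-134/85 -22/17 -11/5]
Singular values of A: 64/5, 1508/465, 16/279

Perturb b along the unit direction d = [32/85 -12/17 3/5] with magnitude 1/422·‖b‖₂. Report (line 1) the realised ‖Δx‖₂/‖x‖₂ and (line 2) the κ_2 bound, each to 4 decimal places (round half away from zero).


largest singular value 64/5, smallest 16/279
κ_2(A) = (64/5) / (16/279) = 223.2000
bound on ‖Δx‖/‖x‖: κ·ε = 223.2000·1/422 = 0.5289
solve Ax = b  →  x = [-13.6174 -0.3122 -10.9060]
‖b‖₂ = 3.0000 and ‖x‖₂ = 17.4491
with δb = [0.0027 -0.0050 0.0043], A·Δx = δb → ‖Δx‖ = 0.1240
relative error = 0.0071
tightness: 0.0071 against a bound of 0.5289 (unrounded ratio ≈ 0.0134)

0.0071
0.5289


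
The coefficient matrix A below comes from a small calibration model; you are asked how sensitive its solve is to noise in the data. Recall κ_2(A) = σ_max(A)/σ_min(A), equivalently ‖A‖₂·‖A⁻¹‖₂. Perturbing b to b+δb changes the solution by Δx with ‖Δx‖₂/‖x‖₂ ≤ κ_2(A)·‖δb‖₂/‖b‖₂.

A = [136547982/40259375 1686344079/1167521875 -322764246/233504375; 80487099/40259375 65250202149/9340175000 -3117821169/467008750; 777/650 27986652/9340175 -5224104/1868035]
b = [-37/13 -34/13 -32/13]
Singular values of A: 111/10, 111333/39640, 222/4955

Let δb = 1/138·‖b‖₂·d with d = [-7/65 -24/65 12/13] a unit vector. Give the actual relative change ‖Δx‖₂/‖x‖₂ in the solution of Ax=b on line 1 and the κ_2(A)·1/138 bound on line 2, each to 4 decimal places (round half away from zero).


σ_max = 111/10, σ_min = 222/4955
κ = σ_max/σ_min = (111/10)/(222/4955) = 247.7500
bound on ‖Δx‖/‖x‖: κ·ε = 247.7500·1/138 = 1.7953
solve Ax = b  →  x = [-0.7845 -15.4991 -16.0616]
‖b‖₂ = 4.5826 and ‖x‖₂ = 22.3341
δb = ε·‖b‖·d = [-0.0036 -0.0123 0.0307]; solving A·Δx = δb gives ‖Δx‖ = 0.7412
dividing the unrounded norms, ‖Δx‖/‖x‖ = 0.0332
realised/bound (from unrounded values) ≈ 0.0185

0.0332
1.7953


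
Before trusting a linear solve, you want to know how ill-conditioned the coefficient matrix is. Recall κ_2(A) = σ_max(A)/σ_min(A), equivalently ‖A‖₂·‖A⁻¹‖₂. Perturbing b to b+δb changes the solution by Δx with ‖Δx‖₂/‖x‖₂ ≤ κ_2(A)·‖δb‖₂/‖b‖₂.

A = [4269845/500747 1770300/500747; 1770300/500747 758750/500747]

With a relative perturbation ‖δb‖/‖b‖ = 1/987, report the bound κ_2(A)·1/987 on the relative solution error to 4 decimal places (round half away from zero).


form AᵀA = [126423304225/1483713361 52675276500/1483713361; 52675276500/1483713361 21950672500/1483713361] with trace 877952525/8779369 and determinant 1562500/8779369
char-poly roots: 100 and 15625/8779369
so κ_2 = √(100 / (15625/8779369)) = 237.0400
perturbation bound = 237.0400·1/987 = 0.2402

0.2402


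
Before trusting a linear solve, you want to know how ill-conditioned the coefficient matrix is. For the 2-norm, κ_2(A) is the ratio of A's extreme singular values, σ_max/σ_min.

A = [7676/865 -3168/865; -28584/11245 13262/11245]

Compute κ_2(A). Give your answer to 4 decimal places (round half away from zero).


86.5000

form AᵀA = [430987600/5058001 -179550000/5058001; -179550000/5058001 74880100/5058001] with trace 2993300/29929 and determinant 40000/29929
λ_max, λ_min = (2993300/29929 ± √8955056250000/895745041)/2 = 100, 400/29929
σ_max=√100=10, σ_min=√(400/29929)=(20/173) → κ = 86.5000


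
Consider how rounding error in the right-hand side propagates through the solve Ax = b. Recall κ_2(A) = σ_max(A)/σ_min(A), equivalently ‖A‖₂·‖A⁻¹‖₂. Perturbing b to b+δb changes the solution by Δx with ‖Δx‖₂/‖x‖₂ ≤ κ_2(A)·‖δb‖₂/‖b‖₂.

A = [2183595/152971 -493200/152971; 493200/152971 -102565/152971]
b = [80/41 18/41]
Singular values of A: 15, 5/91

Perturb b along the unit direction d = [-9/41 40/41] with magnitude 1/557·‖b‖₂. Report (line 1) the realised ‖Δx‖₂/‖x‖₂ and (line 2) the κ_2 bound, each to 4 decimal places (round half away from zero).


0.4901
0.4901

from the listed singular values, σ₁ = 15, σ_n = 5/91
κ = σ_max/σ_min = 15/(5/91) = 273.0000
bound on ‖Δx‖/‖x‖: κ·ε = 273.0000·1/557 = 0.4901
solve Ax = b  →  x = [0.1301 -0.0293]
2-norm of b is 2.0000; of x, 0.1333
Δx = A⁻¹·δb where δb = 1/557·2.0000·d; ‖Δx‖ = 0.0654
realised ‖Δx‖/‖x‖ = 0.4901
realised/bound = 1 exactly: the bound is attained for this b and d


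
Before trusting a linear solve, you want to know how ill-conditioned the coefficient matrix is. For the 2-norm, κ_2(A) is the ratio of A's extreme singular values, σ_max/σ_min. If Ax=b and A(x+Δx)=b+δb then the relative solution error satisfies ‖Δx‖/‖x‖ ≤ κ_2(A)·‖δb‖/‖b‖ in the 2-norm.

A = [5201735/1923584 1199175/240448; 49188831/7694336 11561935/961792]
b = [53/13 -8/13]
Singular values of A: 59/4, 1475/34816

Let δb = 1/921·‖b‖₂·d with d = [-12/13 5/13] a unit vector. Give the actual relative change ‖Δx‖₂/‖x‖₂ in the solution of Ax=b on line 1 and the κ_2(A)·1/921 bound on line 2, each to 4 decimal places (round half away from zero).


0.0011
0.3780

largest singular value 59/4, smallest 1475/34816
condition number: (59/4) ÷ (1475/34816) = 348.1600
worst-case relative error ≤ 348.1600 × 1/921 = 0.3780
solve Ax = b  →  x = [83.3404 -44.3714]
‖b‖ = 4.1231, ‖x‖ = 94.4163
with δb = [-0.0041 0.0017], A·Δx = δb → ‖Δx‖ = 0.1057
relative error = 0.0011
so the bound overstates the realised error by a factor of ≈ 337.7649 (computed from the unrounded values)


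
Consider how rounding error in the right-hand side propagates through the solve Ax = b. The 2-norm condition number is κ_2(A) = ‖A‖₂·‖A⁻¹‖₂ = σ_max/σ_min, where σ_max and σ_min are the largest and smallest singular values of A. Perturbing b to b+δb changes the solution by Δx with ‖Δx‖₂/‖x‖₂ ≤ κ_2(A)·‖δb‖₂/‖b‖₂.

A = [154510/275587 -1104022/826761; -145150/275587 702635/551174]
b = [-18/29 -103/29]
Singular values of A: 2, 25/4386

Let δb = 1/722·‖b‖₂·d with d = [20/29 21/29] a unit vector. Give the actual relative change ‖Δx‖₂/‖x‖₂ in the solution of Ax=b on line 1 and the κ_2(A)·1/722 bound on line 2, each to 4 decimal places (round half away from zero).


largest singular value 2, smallest 25/4386
κ = σ_max/σ_min = 2/(25/4386) = 350.8800
bound on ‖Δx‖/‖x‖: κ·ε = 350.8800·1/722 = 0.4860
solve Ax = b  →  x = [-485.4492 -203.3538]
‖b‖₂ = 3.6056 and ‖x‖₂ = 526.3209
Δx = A⁻¹·δb where δb = 1/722·3.6056·d; ‖Δx‖ = 0.8761
realised ‖Δx‖/‖x‖ = 0.0017
tightness: 0.0017 against a bound of 0.4860 (unrounded ratio ≈ 0.0034)

0.0017
0.4860


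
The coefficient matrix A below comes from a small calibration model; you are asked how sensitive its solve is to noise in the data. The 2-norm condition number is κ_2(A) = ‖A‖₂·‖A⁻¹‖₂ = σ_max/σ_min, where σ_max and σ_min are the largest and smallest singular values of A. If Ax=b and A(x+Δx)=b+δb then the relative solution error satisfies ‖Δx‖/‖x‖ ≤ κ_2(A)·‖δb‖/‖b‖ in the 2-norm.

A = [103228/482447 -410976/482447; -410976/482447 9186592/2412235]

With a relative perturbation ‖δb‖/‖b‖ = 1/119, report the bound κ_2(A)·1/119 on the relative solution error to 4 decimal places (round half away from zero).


1.5074

form AᵀA = [106815760/138462289 -2372153472/692311445; -2372153472/692311445 52716242944/3461557225] with trace 32948624/2059225 and determinant 16384/2059225
eigenvalues of AᵀA: λ = (tr ± √(tr²−4·det))/2 = 16, 1024/2059225
so κ_2 = √(16 / (1024/2059225)) = 179.3750
worst-case relative error ≤ 179.3750 × 1/119 = 1.5074


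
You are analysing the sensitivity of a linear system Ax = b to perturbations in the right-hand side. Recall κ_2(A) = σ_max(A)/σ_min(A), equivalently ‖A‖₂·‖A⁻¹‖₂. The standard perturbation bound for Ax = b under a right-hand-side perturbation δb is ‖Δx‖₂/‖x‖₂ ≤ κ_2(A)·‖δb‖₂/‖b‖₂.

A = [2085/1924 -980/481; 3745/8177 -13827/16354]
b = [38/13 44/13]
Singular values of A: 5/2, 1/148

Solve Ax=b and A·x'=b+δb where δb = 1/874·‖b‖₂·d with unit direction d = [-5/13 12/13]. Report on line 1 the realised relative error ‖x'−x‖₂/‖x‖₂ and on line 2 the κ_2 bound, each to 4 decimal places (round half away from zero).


0.0026
0.4233

σ_max = 5/2, σ_min = 1/148
κ_2(A) = (5/2) / (1/148) = 370.0000
bound on ‖Δx‖/‖x‖: κ·ε = 370.0000·1/874 = 0.4233
solve Ax = b  →  x = [261.9294 137.8824]
2-norm of b is 4.4721; of x, 296.0043
re-solving with b+δb shifts x by Δx of norm 0.7573
dividing the unrounded norms, ‖Δx‖/‖x‖ = 0.0026
realised/bound (from unrounded values) ≈ 0.0060


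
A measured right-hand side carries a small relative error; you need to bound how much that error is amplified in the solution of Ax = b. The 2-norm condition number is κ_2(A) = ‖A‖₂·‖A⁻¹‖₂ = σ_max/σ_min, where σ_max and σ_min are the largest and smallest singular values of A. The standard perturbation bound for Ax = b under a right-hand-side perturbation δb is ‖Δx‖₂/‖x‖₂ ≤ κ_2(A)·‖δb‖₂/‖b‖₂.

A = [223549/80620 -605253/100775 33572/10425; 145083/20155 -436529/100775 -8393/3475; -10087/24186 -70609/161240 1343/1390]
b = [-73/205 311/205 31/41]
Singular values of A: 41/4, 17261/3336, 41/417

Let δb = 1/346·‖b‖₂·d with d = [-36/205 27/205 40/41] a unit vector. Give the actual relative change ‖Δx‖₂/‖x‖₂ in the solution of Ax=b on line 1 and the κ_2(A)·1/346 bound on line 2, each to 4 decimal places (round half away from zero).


0.0050
0.3013

from the listed singular values, σ₁ = 41/4, σ_n = 41/417
condition number: (41/4) ÷ (41/417) = 104.2500
worst-case relative error ≤ 104.2500 × 1/346 = 0.3013
solve Ax = b  →  x = [5.7621 5.9087 5.9478]
‖b‖₂ = 1.7321 and ‖x‖₂ = 10.1730
δb = ε·‖b‖·d = [-0.0009 0.0007 0.0049]; solving A·Δx = δb gives ‖Δx‖ = 0.0509
dividing the unrounded norms, ‖Δx‖/‖x‖ = 0.0050
realised/bound (from unrounded values) ≈ 0.0166


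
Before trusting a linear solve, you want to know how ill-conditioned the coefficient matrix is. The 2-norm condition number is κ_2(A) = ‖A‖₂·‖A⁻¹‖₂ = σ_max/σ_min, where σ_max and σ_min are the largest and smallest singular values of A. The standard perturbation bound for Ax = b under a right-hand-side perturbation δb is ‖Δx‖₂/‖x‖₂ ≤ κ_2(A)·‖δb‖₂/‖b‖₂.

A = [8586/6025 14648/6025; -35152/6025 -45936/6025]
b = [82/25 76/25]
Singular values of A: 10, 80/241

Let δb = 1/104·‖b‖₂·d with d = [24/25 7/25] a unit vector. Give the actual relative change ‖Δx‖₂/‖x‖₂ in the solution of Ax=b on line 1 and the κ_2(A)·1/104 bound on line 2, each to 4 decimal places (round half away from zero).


0.0107
0.2897

from the listed singular values, σ₁ = 10, σ_n = 80/241
condition number: 10 ÷ (80/241) = 30.1250
bound on ‖Δx‖/‖x‖: κ·ε = 30.1250·1/104 = 0.2897
solve Ax = b  →  x = [-9.7600 7.0700]
‖b‖₂ = 4.4721 and ‖x‖₂ = 12.0517
re-solving with b+δb shifts x by Δx of norm 0.1295
realised ‖Δx‖/‖x‖ = 0.0107
realised/bound (from unrounded values) ≈ 0.0371


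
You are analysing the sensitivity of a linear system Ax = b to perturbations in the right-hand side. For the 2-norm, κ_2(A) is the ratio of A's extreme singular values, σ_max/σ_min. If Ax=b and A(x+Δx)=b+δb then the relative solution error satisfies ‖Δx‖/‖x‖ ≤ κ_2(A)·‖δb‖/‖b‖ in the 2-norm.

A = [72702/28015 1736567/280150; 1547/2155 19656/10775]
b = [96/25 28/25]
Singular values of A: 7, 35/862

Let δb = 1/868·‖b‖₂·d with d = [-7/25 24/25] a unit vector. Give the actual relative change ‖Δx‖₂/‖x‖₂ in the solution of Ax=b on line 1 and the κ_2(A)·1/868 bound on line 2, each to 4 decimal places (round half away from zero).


0.1986
0.1986

from the listed singular values, σ₁ = 7, σ_n = 35/862
κ_2(A) = 7 / (35/862) = 172.4000
bound on ‖Δx‖/‖x‖: κ·ε = 172.4000·1/868 = 0.1986
solve Ax = b  →  x = [0.2198 0.5275]
‖b‖ = 4.0000, ‖x‖ = 0.5714
with δb = [-0.0013 0.0044], A·Δx = δb → ‖Δx‖ = 0.1135
dividing the unrounded norms, ‖Δx‖/‖x‖ = 0.1986
so the bound is sharp here: realised error equals the bound


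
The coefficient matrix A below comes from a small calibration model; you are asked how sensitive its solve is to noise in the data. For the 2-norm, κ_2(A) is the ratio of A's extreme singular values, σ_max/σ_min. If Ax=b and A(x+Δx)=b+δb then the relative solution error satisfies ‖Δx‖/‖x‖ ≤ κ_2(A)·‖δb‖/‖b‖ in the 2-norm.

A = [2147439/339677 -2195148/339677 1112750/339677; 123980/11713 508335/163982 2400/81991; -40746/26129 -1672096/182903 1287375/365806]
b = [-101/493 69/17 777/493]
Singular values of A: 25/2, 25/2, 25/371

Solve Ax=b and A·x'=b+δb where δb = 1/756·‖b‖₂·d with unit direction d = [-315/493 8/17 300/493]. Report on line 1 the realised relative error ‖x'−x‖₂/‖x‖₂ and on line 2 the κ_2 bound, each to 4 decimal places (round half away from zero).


from the listed singular values, σ₁ = 25/2, σ_n = 25/371
κ_2(A) = (25/2) / (25/371) = 185.5000
worst-case relative error ≤ 185.5000 × 1/756 = 0.2454
solve Ax = b  →  x = [-4.5434 16.4345 41.1262]
2-norm of b is 4.3589; of x, 44.5207
δb = ε·‖b‖·d = [-0.0037 0.0027 0.0035]; solving A·Δx = δb gives ‖Δx‖ = 0.0856
dividing the unrounded norms, ‖Δx‖/‖x‖ = 0.0019
so the bound overstates the realised error by a factor of ≈ 127.6719 (computed from the unrounded values)

0.0019
0.2454


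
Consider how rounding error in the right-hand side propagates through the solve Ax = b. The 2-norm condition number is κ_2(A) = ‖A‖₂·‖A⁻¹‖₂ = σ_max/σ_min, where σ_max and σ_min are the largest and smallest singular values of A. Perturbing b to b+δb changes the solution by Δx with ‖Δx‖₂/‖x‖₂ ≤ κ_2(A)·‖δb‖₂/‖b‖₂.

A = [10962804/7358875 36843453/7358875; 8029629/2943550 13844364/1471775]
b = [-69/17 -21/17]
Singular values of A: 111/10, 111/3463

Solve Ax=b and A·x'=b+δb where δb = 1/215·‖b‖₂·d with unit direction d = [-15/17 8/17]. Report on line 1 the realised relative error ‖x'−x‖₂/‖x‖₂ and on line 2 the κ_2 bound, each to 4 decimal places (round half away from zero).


from the listed singular values, σ₁ = 111/10, σ_n = 111/3463
κ_2(A) = (111/10) / (111/3463) = 346.3000
perturbation bound = 346.3000·1/215 = 1.6107
solve Ax = b  →  x = [-89.9265 25.9470]
2-norm of b is 4.2426; of x, 93.5950
Δx = A⁻¹·δb where δb = 1/215·4.2426·d; ‖Δx‖ = 0.6156
relative error = 0.0066
tightness: 0.0066 against a bound of 1.6107 (unrounded ratio ≈ 0.0041)

0.0066
1.6107


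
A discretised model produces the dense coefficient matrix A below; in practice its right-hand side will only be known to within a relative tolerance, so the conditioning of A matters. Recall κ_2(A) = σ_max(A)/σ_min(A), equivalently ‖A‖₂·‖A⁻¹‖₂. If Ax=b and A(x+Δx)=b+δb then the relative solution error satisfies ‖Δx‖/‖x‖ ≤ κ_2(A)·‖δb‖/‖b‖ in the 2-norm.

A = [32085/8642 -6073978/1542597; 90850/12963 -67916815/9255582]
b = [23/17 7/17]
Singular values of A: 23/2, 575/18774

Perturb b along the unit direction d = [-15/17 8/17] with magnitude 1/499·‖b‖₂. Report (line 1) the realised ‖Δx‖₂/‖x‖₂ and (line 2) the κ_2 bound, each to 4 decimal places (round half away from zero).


largest singular value 23/2, smallest 575/18774
κ_2(A) = (23/2) / (575/18774) = 375.4800
κ_2(A)·‖δb‖/‖b‖ = 0.7525
solve Ax = b  →  x = [-23.5834 -22.5805]
‖b‖ = 1.4142, ‖x‖ = 32.6506
Δx = A⁻¹·δb where δb = 1/499·1.4142·d; ‖Δx‖ = 0.0925
relative error = 0.0028
tightness: 0.0028 against a bound of 0.7525 (unrounded ratio ≈ 0.0038)

0.0028
0.7525


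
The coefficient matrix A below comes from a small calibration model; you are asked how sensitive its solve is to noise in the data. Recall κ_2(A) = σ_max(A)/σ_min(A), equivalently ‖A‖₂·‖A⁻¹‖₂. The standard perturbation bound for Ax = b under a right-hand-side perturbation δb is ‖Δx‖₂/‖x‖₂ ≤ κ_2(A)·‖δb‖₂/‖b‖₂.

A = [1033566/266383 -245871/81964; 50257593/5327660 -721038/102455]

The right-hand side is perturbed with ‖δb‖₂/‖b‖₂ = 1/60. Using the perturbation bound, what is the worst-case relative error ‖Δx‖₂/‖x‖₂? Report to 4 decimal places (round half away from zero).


2.7321

M = AᵀA = [17474136832521/167952432400 -819052538292/10497027025; -819052538292/10497027025 9829646475129/167952432400]. tr(M)=546075666153/3359048648, det(M)=105706265625/107489556736
char-poly roots: 2601/16 and 40640625/6718097296
so κ_2 = √((2601/16) / (40640625/6718097296)) = 163.9280
perturbation bound = 163.9280·1/60 = 2.7321
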